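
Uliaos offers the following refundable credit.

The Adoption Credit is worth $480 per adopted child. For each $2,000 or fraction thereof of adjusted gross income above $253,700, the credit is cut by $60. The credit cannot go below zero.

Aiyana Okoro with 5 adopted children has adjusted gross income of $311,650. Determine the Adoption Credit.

Adoption Credit: base = 5 × $480 = $2,400. income exceeds $253,700 by $57,950, which is 29 full-or-partial $2,000 increments; reduction = 29 × $60 = $1,740, leaving $660.

$660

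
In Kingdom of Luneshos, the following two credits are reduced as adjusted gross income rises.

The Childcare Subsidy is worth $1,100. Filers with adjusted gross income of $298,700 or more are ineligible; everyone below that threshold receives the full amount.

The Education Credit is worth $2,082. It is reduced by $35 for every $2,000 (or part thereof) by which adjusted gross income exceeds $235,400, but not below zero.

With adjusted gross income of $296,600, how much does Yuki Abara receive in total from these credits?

$2,097

Childcare Subsidy: $296,600 is below the $298,700 cutoff, so the full $1,100 applies.
Education Credit: income exceeds $235,400 by $61,200, which is 31 full-or-partial $2,000 increments; reduction = 31 × $35 = $1,085, leaving $997.
Total: $1,100 + $997 = $2,097.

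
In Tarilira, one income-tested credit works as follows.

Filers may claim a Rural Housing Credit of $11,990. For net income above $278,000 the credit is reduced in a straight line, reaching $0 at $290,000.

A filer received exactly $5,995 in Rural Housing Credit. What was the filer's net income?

$5,995 is 5,995/11,990 of the full $11,990, so 5,995/11,990 of the $12,000 range has been used: income = $278,000 + $12,000 × 5,995/11,990 = $284,000.

$284,000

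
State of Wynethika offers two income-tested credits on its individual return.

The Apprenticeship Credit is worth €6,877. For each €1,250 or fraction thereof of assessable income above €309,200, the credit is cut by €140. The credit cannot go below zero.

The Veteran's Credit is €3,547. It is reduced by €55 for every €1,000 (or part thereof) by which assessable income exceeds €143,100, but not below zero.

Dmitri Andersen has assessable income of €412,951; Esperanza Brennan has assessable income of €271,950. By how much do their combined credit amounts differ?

Dmitri (€412,951): Apprenticeship Credit: income exceeds €309,200 by €103,751 → 84 increments × €140 = €11,760 ≥ base, so the credit is €0. Veteran's Credit: income exceeds €143,100 by €269,851 → 270 increments × €55 = €14,850 ≥ base, so the credit is €0. total €0 + €0 = €0
Esperanza (€271,950): Apprenticeship Credit: €271,950 is at or below the €309,200 threshold, so the full €6,877 applies. Veteran's Credit: income exceeds €143,100 by €128,850 → 129 increments × €55 = €7,095 ≥ base, so the credit is €0. total €6,877 + €0 = €6,877
Difference: |€0 − €6,877| = €6,877.

€6,877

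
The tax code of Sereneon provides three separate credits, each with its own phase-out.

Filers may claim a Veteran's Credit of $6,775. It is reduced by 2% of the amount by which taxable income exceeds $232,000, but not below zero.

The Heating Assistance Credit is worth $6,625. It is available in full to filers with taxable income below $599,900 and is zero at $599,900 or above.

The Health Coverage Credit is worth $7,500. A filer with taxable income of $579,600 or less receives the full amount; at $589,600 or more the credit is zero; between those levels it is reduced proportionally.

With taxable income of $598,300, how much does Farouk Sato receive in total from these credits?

$6,625

Veteran's Credit: 2% of the $366,300 excess over $232,000 is $7,326 ≥ base, so the credit is $0.
Heating Assistance Credit: $598,300 is below the $599,900 cutoff, so the full $6,625 applies.
Health Coverage Credit: $598,300 is at or above $589,600, so the credit is $0.
Total: $0 + $6,625 + $0 = $6,625.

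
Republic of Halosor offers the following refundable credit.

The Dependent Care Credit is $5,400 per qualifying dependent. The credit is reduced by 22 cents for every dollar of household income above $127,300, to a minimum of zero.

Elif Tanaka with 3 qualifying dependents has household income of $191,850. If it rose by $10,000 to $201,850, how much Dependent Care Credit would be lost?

At $191,850 — base = 3 × $5,400 = $16,200. 22% of the $64,550 excess over $127,300 is $14,201; credit = $16,200 − $14,201 = $1,999.
At $201,850 — base = 3 × $5,400 = $16,200. 22% of the $74,550 excess over $127,300 is $16,401 ≥ base, so the credit is $0.
Lost: $1,999 − $0 = $1,999.

$1,999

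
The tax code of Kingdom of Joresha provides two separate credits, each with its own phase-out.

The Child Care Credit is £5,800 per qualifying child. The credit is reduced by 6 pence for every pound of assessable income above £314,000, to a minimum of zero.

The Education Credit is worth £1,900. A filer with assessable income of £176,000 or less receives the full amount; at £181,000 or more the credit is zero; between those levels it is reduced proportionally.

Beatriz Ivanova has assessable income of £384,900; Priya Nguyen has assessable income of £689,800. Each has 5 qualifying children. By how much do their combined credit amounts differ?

£18,294

Beatriz (£384,900): Child Care Credit: base = 5 × £5,800 = £29,000. 6% of the £70,900 excess over £314,000 is £4,254; credit = £29,000 − £4,254 = £24,746. Education Credit: £384,900 is at or above £181,000, so the credit is £0. total £24,746 + £0 = £24,746
Priya (£689,800): Child Care Credit: base = 5 × £5,800 = £29,000. 6% of the £375,800 excess over £314,000 is £22,548; credit = £29,000 − £22,548 = £6,452. Education Credit: £689,800 is at or above £181,000, so the credit is £0. total £6,452 + £0 = £6,452
Difference: |£24,746 − £6,452| = £18,294.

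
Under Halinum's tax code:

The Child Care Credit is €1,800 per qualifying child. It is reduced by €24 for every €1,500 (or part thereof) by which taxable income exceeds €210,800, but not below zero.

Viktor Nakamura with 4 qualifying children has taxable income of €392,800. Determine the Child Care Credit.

€4,272

Child Care Credit: base = 4 × €1,800 = €7,200. income exceeds €210,800 by €182,000, which is 122 full-or-partial €1,500 increments; reduction = 122 × €24 = €2,928, leaving €4,272.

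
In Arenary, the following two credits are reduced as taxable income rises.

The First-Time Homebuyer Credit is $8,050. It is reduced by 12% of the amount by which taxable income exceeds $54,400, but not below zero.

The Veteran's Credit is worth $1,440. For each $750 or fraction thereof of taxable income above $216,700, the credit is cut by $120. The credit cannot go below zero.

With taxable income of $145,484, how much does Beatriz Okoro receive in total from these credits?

First-Time Homebuyer Credit: 12% of the $91,084 excess over $54,400 is $10,930.08 ≥ base, so the credit is $0.
Veteran's Credit: $145,484 is at or below the $216,700 threshold, so the full $1,440 applies.
Total: $0 + $1,440 = $1,440.

$1,440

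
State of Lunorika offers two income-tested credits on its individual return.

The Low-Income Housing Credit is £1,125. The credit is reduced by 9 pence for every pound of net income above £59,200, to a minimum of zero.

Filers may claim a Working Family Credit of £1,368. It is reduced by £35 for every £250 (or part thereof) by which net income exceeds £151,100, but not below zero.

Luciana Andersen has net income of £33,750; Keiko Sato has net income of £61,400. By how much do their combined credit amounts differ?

£198

Luciana (£33,750): Low-Income Housing Credit: £33,750 is at or below the £59,200 threshold, so the full £1,125 applies. Working Family Credit: £33,750 is at or below the £151,100 threshold, so the full £1,368 applies. total £1,125 + £1,368 = £2,493
Keiko (£61,400): Low-Income Housing Credit: 9% of the £2,200 excess over £59,200 is £198; credit = £1,125 − £198 = £927. Working Family Credit: £61,400 is at or below the £151,100 threshold, so the full £1,368 applies. total £927 + £1,368 = £2,295
Difference: |£2,493 − £2,295| = £198.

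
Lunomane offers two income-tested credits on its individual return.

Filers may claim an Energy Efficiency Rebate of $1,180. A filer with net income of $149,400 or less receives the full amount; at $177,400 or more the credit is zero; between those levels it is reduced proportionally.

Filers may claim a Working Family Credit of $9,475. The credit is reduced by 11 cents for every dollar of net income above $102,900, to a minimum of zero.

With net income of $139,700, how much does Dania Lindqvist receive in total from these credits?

$6,607

Energy Efficiency Rebate: $139,700 is at or below the $149,400 threshold, so the full $1,180 applies.
Working Family Credit: 11% of the $36,800 excess over $102,900 is $4,048; credit = $9,475 − $4,048 = $5,427.
Total: $1,180 + $5,427 = $6,607.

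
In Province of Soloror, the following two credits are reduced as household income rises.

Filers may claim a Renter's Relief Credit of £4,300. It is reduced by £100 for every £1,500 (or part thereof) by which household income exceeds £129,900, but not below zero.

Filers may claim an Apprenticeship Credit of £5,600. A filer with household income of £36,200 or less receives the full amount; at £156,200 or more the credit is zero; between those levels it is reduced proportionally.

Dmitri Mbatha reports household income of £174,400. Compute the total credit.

£1,300

Renter's Relief Credit: income exceeds £129,900 by £44,500, which is 30 full-or-partial £1,500 increments; reduction = 30 × £100 = £3,000, leaving £1,300.
Apprenticeship Credit: £174,400 is at or above £156,200, so the credit is £0.
Total: £1,300 + £0 = £1,300.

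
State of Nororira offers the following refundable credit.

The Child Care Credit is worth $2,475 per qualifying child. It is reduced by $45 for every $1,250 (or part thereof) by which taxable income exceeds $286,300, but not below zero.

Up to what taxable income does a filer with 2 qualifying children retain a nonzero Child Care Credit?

Full credit = 2 × $2,475 = $4,950.
After 109 increments the reduction is 109 × $45 = $4,905, leaving $45; one more increment wipes it out. Increment 109 ends at excess 109 × $1,250 = $136,250, so the highest qualifying income is $286,300 + $136,250 = $422,550.

$422,550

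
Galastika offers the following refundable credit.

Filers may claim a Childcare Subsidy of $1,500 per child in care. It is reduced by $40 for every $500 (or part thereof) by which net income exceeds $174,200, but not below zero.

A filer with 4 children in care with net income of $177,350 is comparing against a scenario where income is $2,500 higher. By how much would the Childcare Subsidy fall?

At $177,350 — base = 4 × $1,500 = $6,000. income exceeds $174,200 by $3,150, which is 7 full-or-partial $500 increments; reduction = 7 × $40 = $280, leaving $5,720.
At $179,850 — base = 4 × $1,500 = $6,000. income exceeds $174,200 by $5,650, which is 12 full-or-partial $500 increments; reduction = 12 × $40 = $480, leaving $5,520.
Lost: $5,720 − $5,520 = $200.

$200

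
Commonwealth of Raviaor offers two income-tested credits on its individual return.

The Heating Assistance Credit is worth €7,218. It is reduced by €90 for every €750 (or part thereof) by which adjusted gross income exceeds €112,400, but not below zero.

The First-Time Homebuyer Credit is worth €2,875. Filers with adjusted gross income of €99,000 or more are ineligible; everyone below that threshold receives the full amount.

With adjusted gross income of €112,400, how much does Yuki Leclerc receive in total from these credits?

Heating Assistance Credit: €112,400 is at or below the €112,400 threshold, so the full €7,218 applies.
First-Time Homebuyer Credit: €112,400 meets or exceeds the €99,000 cutoff, so the credit is €0.
Total: €7,218 + €0 = €7,218.

€7,218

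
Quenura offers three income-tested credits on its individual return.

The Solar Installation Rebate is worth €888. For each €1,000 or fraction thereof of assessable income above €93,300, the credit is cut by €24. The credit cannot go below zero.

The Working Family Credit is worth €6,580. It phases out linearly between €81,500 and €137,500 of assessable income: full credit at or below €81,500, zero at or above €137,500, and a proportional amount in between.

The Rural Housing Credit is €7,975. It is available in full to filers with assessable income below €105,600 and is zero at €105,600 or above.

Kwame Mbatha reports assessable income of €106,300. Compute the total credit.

€4,242

Solar Installation Rebate: income exceeds €93,300 by €13,000, which is 13 full-or-partial €1,000 increments; reduction = 13 × €24 = €312, leaving €576.
Working Family Credit: €106,300 is €24,800 into a €56,000 phase-out range, leaving 31,200/56,000 of the credit: €6,580 × 31,200/56,000 = €3,666.
Rural Housing Credit: €106,300 meets or exceeds the €105,600 cutoff, so the credit is €0.
Total: €576 + €3,666 + €0 = €4,242.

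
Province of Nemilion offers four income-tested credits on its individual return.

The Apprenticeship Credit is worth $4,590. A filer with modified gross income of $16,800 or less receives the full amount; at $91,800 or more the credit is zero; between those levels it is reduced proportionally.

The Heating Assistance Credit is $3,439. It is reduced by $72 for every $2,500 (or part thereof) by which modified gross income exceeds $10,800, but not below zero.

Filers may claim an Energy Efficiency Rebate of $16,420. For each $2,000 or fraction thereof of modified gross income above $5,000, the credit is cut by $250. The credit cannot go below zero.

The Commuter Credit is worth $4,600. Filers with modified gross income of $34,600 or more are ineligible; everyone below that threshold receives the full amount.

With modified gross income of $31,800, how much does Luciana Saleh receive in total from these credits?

Apprenticeship Credit: $31,800 is $15,000 into a $75,000 phase-out range, leaving 60,000/75,000 of the credit: $4,590 × 60,000/75,000 = $3,672.
Heating Assistance Credit: income exceeds $10,800 by $21,000, which is 9 full-or-partial $2,500 increments; reduction = 9 × $72 = $648, leaving $2,791.
Energy Efficiency Rebate: income exceeds $5,000 by $26,800, which is 14 full-or-partial $2,000 increments; reduction = 14 × $250 = $3,500, leaving $12,920.
Commuter Credit: $31,800 is below the $34,600 cutoff, so the full $4,600 applies.
Total: $3,672 + $2,791 + $12,920 + $4,600 = $23,983.

$23,983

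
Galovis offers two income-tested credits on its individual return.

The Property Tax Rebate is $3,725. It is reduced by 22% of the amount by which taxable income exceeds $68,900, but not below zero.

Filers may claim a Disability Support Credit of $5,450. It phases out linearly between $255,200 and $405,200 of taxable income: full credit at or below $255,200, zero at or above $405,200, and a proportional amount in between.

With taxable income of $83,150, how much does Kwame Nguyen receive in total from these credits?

Property Tax Rebate: 22% of the $14,250 excess over $68,900 is $3,135; credit = $3,725 − $3,135 = $590.
Disability Support Credit: $83,150 is at or below the $255,200 threshold, so the full $5,450 applies.
Total: $590 + $5,450 = $6,040.

$6,040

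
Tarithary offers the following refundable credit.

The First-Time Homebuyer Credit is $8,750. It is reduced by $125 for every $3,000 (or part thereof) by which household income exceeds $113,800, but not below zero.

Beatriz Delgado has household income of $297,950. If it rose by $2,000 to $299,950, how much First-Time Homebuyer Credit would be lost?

$125

At $297,950 — income exceeds $113,800 by $184,150, which is 62 full-or-partial $3,000 increments; reduction = 62 × $125 = $7,750, leaving $1,000.
At $299,950 — income exceeds $113,800 by $186,150, which is 63 full-or-partial $3,000 increments; reduction = 63 × $125 = $7,875, leaving $875.
Lost: $1,000 − $875 = $125.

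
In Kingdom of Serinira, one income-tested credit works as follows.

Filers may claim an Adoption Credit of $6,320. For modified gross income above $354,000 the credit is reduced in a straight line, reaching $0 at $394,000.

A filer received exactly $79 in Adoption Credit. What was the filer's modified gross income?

$393,500

$79 is 79/6,320 of the full $6,320, so 6,241/6,320 of the $40,000 range has been used: income = $354,000 + $40,000 × 6,241/6,320 = $393,500.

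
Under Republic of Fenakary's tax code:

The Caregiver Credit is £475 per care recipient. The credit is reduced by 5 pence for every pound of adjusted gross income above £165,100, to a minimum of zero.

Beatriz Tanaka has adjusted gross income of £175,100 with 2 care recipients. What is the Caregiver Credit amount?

£450

Caregiver Credit: base = 2 × £475 = £950. 5% of the £10,000 excess over £165,100 is £500; credit = £950 − £500 = £450.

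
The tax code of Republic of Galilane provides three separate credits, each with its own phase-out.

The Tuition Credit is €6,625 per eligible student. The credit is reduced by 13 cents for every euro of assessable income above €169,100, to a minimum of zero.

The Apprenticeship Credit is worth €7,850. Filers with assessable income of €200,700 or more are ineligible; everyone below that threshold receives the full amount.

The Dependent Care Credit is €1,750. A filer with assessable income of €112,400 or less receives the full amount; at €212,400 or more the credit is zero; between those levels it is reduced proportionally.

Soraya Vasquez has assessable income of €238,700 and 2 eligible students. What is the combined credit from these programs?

Tuition Credit: base = 2 × €6,625 = €13,250. 13% of the €69,600 excess over €169,100 is €9,048; credit = €13,250 − €9,048 = €4,202.
Apprenticeship Credit: €238,700 meets or exceeds the €200,700 cutoff, so the credit is €0.
Dependent Care Credit: €238,700 is at or above €212,400, so the credit is €0.
Total: €4,202 + €0 + €0 = €4,202.

€4,202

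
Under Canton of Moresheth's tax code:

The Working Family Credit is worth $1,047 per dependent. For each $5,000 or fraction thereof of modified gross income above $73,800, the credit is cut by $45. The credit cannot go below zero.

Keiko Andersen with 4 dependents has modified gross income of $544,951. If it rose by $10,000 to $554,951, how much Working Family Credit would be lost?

$0

At $544,951 — base = 4 × $1,047 = $4,188. income exceeds $73,800 by $471,151 → 95 increments × $45 = $4,275 ≥ base, so the credit is $0.
At $554,951 — base = 4 × $1,047 = $4,188. income exceeds $73,800 by $481,151 → 97 increments × $45 = $4,365 ≥ base, so the credit is $0.
Lost: $0 − $0 = $0.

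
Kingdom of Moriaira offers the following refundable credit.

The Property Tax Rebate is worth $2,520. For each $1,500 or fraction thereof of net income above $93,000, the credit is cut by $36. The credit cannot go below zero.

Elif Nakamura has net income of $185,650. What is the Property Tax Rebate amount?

Property Tax Rebate: income exceeds $93,000 by $92,650, which is 62 full-or-partial $1,500 increments; reduction = 62 × $36 = $2,232, leaving $288.

$288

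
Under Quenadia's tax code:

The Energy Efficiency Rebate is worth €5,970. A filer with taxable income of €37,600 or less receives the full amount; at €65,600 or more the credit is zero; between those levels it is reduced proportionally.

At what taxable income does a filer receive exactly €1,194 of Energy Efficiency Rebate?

€60,000

€1,194 is 1,194/5,970 of the full €5,970, so 4,776/5,970 of the €28,000 range has been used: income = €37,600 + €28,000 × 4,776/5,970 = €60,000.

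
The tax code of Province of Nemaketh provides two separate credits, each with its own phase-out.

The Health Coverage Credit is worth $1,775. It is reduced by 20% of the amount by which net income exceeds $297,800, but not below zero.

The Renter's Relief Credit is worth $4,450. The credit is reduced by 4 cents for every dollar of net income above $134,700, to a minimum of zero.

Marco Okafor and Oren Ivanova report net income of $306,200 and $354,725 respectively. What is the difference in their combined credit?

Marco ($306,200): Health Coverage Credit: 20% of the $8,400 excess over $297,800 is $1,680; credit = $1,775 − $1,680 = $95. Renter's Relief Credit: 4% of the $171,500 excess over $134,700 is $6,860 ≥ base, so the credit is $0. total $95 + $0 = $95
Oren ($354,725): Health Coverage Credit: 20% of the $56,925 excess over $297,800 is $11,385 ≥ base, so the credit is $0. Renter's Relief Credit: 4% of the $220,025 excess over $134,700 is $8,801 ≥ base, so the credit is $0. total $0 + $0 = $0
Difference: |$95 − $0| = $95.

$95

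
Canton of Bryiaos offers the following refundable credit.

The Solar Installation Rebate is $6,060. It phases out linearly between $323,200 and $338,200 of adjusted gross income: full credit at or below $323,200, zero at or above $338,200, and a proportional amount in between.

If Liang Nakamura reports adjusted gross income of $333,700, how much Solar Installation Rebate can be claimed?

$1,818

Solar Installation Rebate: $333,700 is $10,500 into a $15,000 phase-out range, leaving 4,500/15,000 of the credit: $6,060 × 4,500/15,000 = $1,818.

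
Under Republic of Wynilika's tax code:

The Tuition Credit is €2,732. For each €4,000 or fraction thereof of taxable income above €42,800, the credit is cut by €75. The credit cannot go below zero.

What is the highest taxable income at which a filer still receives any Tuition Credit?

€186,800

After 36 increments the reduction is 36 × €75 = €2,700, leaving €32; one more increment wipes it out. Increment 36 ends at excess 36 × €4,000 = €144,000, so the highest qualifying income is €42,800 + €144,000 = €186,800.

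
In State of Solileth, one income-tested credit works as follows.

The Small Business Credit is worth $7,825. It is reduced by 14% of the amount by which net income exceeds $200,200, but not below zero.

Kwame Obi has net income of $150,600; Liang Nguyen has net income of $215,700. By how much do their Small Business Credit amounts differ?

$2,170

Kwame ($150,600): Small Business Credit: $150,600 is at or below the $200,200 threshold, so the full $7,825 applies.
Liang ($215,700): Small Business Credit: 14% of the $15,500 excess over $200,200 is $2,170; credit = $7,825 − $2,170 = $5,655.
Difference: |$7,825 − $5,655| = $2,170.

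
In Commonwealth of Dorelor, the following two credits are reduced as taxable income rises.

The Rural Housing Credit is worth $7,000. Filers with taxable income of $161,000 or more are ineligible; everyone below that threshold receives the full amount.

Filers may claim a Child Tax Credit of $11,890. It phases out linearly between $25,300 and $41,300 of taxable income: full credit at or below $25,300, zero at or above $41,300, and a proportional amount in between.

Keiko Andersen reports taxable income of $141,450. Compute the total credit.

Rural Housing Credit: $141,450 is below the $161,000 cutoff, so the full $7,000 applies.
Child Tax Credit: $141,450 is at or above $41,300, so the credit is $0.
Total: $7,000 + $0 = $7,000.

$7,000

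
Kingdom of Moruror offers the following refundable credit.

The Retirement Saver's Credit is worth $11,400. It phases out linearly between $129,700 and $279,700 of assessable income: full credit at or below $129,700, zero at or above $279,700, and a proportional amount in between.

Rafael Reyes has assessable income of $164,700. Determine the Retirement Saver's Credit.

Retirement Saver's Credit: $164,700 is $35,000 into a $150,000 phase-out range, leaving 115,000/150,000 of the credit: $11,400 × 115,000/150,000 = $8,740.

$8,740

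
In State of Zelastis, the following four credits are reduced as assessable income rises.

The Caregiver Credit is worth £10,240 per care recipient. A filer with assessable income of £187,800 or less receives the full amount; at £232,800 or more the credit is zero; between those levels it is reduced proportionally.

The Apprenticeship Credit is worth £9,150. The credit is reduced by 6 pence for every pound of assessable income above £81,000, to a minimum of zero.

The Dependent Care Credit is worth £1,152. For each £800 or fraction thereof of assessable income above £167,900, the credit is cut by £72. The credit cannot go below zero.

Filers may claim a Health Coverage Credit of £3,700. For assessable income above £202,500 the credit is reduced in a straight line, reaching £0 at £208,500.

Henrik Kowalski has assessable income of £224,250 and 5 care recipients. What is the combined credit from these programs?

£10,283

Caregiver Credit: base = 5 × £10,240 = £51,200. £224,250 is £36,450 into a £45,000 phase-out range, leaving 8,550/45,000 of the credit: £51,200 × 8,550/45,000 = £9,728.
Apprenticeship Credit: 6% of the £143,250 excess over £81,000 is £8,595; credit = £9,150 − £8,595 = £555.
Dependent Care Credit: income exceeds £167,900 by £56,350 → 71 increments × £72 = £5,112 ≥ base, so the credit is £0.
Health Coverage Credit: £224,250 is at or above £208,500, so the credit is £0.
Total: £9,728 + £555 + £0 + £0 = £10,283.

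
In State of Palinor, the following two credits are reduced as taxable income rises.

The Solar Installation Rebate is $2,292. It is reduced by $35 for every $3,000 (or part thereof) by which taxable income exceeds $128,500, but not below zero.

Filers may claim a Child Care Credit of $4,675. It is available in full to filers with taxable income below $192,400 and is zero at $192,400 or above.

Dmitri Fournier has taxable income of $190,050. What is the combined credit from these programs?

Solar Installation Rebate: income exceeds $128,500 by $61,550, which is 21 full-or-partial $3,000 increments; reduction = 21 × $35 = $735, leaving $1,557.
Child Care Credit: $190,050 is below the $192,400 cutoff, so the full $4,675 applies.
Total: $1,557 + $4,675 = $6,232.

$6,232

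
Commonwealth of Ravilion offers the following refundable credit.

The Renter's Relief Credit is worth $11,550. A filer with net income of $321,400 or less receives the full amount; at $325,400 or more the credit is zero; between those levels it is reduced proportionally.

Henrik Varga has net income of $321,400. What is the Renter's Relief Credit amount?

$11,550

Renter's Relief Credit: $321,400 is at or below the $321,400 threshold, so the full $11,550 applies.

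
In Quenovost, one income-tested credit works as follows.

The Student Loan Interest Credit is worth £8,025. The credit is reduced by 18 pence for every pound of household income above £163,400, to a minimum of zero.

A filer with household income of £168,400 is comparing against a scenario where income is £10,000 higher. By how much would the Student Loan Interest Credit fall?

£1,800

At £168,400 — 18% of the £5,000 excess over £163,400 is £900; credit = £8,025 − £900 = £7,125.
At £178,400 — 18% of the £15,000 excess over £163,400 is £2,700; credit = £8,025 − £2,700 = £5,325.
Lost: £7,125 − £5,325 = £1,800.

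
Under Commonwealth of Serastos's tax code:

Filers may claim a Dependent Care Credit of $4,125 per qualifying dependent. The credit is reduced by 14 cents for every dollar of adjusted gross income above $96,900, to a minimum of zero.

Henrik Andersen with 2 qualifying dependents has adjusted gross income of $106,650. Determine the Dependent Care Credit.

Dependent Care Credit: base = 2 × $4,125 = $8,250. 14% of the $9,750 excess over $96,900 is $1,365; credit = $8,250 − $1,365 = $6,885.

$6,885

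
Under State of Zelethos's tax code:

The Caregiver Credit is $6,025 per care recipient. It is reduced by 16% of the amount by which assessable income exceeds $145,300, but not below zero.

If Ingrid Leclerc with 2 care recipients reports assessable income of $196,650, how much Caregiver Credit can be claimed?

$3,834

Caregiver Credit: base = 2 × $6,025 = $12,050. 16% of the $51,350 excess over $145,300 is $8,216; credit = $12,050 − $8,216 = $3,834.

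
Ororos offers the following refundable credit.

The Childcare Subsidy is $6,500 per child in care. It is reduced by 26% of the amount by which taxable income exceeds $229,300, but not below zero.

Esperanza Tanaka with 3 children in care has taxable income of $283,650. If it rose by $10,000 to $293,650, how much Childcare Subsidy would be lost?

$2,600

At $283,650 — base = 3 × $6,500 = $19,500. 26% of the $54,350 excess over $229,300 is $14,131; credit = $19,500 − $14,131 = $5,369.
At $293,650 — base = 3 × $6,500 = $19,500. 26% of the $64,350 excess over $229,300 is $16,731; credit = $19,500 − $16,731 = $2,769.
Lost: $5,369 − $2,769 = $2,600.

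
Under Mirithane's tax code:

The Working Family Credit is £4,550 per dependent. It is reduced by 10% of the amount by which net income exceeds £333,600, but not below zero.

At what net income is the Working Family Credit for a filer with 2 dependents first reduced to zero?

Full credit = 2 × £4,550 = £9,100.
The credit falls by 10% of each pound above £333,600, so it reaches zero when the excess is £9,100 / 10% = £91,000: income = £333,600 + £91,000 = £424,600.

£424,600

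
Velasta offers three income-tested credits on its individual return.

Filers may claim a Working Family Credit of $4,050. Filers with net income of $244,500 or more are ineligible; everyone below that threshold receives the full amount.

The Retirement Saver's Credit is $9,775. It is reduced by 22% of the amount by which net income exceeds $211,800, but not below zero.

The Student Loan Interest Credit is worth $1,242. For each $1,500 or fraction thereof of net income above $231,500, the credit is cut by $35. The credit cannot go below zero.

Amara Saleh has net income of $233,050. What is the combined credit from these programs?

Working Family Credit: $233,050 is below the $244,500 cutoff, so the full $4,050 applies.
Retirement Saver's Credit: 22% of the $21,250 excess over $211,800 is $4,675; credit = $9,775 − $4,675 = $5,100.
Student Loan Interest Credit: income exceeds $231,500 by $1,550, which is 2 full-or-partial $1,500 increments; reduction = 2 × $35 = $70, leaving $1,172.
Total: $4,050 + $5,100 + $1,172 = $10,322.

$10,322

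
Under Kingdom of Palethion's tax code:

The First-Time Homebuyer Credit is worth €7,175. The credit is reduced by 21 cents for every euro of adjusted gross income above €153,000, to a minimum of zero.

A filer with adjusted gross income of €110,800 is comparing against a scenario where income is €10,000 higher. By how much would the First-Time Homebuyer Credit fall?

At €110,800 — €110,800 is at or below the €153,000 threshold, so the full €7,175 applies.
At €120,800 — €120,800 is at or below the €153,000 threshold, so the full €7,175 applies.
Lost: €7,175 − €7,175 = €0.

€0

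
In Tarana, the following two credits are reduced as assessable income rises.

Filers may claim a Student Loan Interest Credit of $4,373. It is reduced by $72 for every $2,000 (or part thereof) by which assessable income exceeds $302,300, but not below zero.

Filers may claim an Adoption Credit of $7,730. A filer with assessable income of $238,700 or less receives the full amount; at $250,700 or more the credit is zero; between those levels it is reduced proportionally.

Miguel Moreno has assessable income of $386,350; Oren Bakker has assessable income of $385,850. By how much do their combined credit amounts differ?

Miguel ($386,350): Student Loan Interest Credit: income exceeds $302,300 by $84,050, which is 43 full-or-partial $2,000 increments; reduction = 43 × $72 = $3,096, leaving $1,277. Adoption Credit: $386,350 is at or above $250,700, so the credit is $0. total $1,277 + $0 = $1,277
Oren ($385,850): Student Loan Interest Credit: income exceeds $302,300 by $83,550, which is 42 full-or-partial $2,000 increments; reduction = 42 × $72 = $3,024, leaving $1,349. Adoption Credit: $385,850 is at or above $250,700, so the credit is $0. total $1,349 + $0 = $1,349
Difference: |$1,277 − $1,349| = $72.

$72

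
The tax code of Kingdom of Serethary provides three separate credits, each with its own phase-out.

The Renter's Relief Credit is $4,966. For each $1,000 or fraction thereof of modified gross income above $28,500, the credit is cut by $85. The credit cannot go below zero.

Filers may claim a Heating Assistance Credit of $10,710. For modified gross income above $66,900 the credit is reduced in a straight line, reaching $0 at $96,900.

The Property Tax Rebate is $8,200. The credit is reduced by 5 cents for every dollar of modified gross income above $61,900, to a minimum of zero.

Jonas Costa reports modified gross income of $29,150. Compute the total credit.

Renter's Relief Credit: income exceeds $28,500 by $650, which is 1 full-or-partial $1,000 increment; reduction = 1 × $85 = $85, leaving $4,881.
Heating Assistance Credit: $29,150 is at or below the $66,900 threshold, so the full $10,710 applies.
Property Tax Rebate: $29,150 is at or below the $61,900 threshold, so the full $8,200 applies.
Total: $4,881 + $10,710 + $8,200 = $23,791.

$23,791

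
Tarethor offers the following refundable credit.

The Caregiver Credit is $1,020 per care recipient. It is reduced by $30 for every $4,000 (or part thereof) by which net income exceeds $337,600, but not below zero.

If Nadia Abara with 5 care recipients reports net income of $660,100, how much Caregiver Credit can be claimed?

$2,670

Caregiver Credit: base = 5 × $1,020 = $5,100. income exceeds $337,600 by $322,500, which is 81 full-or-partial $4,000 increments; reduction = 81 × $30 = $2,430, leaving $2,670.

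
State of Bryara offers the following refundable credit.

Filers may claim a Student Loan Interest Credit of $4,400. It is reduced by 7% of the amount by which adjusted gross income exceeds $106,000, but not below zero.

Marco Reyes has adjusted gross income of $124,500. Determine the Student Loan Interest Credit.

Student Loan Interest Credit: 7% of the $18,500 excess over $106,000 is $1,295; credit = $4,400 − $1,295 = $3,105.

$3,105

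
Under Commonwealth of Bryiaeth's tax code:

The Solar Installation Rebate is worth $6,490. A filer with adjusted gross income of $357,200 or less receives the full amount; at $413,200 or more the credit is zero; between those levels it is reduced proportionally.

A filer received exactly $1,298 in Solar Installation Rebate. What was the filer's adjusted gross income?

$1,298 is 1,298/6,490 of the full $6,490, so 5,192/6,490 of the $56,000 range has been used: income = $357,200 + $56,000 × 5,192/6,490 = $402,000.

$402,000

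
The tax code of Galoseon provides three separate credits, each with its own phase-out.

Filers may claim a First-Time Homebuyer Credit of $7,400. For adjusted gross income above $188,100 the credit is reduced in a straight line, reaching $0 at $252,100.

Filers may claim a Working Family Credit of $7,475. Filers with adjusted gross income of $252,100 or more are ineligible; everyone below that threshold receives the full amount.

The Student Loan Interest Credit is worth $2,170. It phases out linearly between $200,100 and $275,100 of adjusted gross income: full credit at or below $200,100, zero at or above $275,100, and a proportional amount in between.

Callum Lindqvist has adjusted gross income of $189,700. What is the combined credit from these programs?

$16,860

First-Time Homebuyer Credit: $189,700 is $1,600 into a $64,000 phase-out range, leaving 62,400/64,000 of the credit: $7,400 × 62,400/64,000 = $7,215.
Working Family Credit: $189,700 is below the $252,100 cutoff, so the full $7,475 applies.
Student Loan Interest Credit: $189,700 is at or below the $200,100 threshold, so the full $2,170 applies.
Total: $7,215 + $7,475 + $2,170 = $16,860.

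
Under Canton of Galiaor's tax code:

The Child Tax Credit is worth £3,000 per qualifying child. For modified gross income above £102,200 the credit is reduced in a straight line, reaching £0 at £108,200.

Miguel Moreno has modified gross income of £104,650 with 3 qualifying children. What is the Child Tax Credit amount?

Child Tax Credit: base = 3 × £3,000 = £9,000. £104,650 is £2,450 into a £6,000 phase-out range, leaving 3,550/6,000 of the credit: £9,000 × 3,550/6,000 = £5,325.

£5,325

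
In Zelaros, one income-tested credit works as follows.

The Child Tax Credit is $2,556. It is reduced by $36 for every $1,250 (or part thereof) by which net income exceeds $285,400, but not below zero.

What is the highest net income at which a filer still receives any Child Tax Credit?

$372,900

After 70 increments the reduction is 70 × $36 = $2,520, leaving $36; one more increment wipes it out. Increment 70 ends at excess 70 × $1,250 = $87,500, so the highest qualifying income is $285,400 + $87,500 = $372,900.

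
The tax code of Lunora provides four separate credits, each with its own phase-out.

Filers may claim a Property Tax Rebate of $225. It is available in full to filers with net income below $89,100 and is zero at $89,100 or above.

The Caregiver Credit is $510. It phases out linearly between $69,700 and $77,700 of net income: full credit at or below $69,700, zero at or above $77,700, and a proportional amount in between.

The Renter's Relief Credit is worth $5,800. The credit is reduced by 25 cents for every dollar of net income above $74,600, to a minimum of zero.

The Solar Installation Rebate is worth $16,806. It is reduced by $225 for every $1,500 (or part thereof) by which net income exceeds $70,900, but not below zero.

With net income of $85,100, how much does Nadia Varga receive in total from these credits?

$17,956

Property Tax Rebate: $85,100 is below the $89,100 cutoff, so the full $225 applies.
Caregiver Credit: $85,100 is at or above $77,700, so the credit is $0.
Renter's Relief Credit: 25% of the $10,500 excess over $74,600 is $2,625; credit = $5,800 − $2,625 = $3,175.
Solar Installation Rebate: income exceeds $70,900 by $14,200, which is 10 full-or-partial $1,500 increments; reduction = 10 × $225 = $2,250, leaving $14,556.
Total: $225 + $0 + $3,175 + $14,556 = $17,956.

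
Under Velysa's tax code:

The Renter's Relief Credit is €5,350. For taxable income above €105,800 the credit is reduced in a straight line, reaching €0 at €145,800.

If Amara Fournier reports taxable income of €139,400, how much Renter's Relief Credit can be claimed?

€856

Renter's Relief Credit: €139,400 is €33,600 into a €40,000 phase-out range, leaving 6,400/40,000 of the credit: €5,350 × 6,400/40,000 = €856.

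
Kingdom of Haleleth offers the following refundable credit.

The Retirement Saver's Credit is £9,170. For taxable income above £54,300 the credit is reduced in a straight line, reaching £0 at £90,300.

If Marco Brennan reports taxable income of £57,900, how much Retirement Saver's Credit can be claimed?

£8,253

Retirement Saver's Credit: £57,900 is £3,600 into a £36,000 phase-out range, leaving 32,400/36,000 of the credit: £9,170 × 32,400/36,000 = £8,253.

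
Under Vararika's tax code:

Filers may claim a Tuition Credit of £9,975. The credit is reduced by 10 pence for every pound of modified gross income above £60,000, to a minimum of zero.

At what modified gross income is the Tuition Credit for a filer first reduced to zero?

£159,750

The credit falls by 10% of each pound above £60,000, so it reaches zero when the excess is £9,975 / 10% = £99,750: income = £60,000 + £99,750 = £159,750.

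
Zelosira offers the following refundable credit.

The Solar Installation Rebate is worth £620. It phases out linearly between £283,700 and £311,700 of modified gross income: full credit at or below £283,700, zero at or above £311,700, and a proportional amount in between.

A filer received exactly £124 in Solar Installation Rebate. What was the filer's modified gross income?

£124 is 124/620 of the full £620, so 496/620 of the £28,000 range has been used: income = £283,700 + £28,000 × 496/620 = £306,100.

£306,100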